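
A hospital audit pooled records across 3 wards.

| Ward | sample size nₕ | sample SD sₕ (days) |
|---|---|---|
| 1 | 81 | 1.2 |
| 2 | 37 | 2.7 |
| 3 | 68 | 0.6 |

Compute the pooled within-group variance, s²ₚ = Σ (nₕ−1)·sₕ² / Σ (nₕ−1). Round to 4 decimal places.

Degrees of freedom: 80 + 36 + 67 = 183.
Σ(nₕ−1)sₕ² = 80·1.44 + 36·7.29 + 67·0.36 = 401.76.
s²ₚ = 401.76 / 183 = 2.195410... → 2.1954.

2.1954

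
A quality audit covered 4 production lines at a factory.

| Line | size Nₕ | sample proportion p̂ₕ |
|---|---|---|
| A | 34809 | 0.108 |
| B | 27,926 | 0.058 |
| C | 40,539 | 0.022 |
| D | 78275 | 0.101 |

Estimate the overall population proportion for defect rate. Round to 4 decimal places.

0.0781

N = 34809 + 27926 + 40539 + 78275 = 181549.
Overall proportion = Σ (Nₕ/N)·p̂ₕ.
Σ Nₕp̂ₕ = 3759.372 + 1619.708 + 891.858 + 7905.775 = 14176.713.
14176.713 / 181549 = 0.078088... → 0.0781.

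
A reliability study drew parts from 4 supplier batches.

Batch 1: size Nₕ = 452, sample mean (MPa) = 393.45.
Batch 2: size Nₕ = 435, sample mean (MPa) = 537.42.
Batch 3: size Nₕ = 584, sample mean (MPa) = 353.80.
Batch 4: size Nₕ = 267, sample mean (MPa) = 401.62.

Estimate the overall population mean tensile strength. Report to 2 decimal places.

N = 452 + 435 + 584 + 267 = 1738.
The stratified mean weights each stratum mean by its population share Nₕ/N.
Σ Nₕx̄ₕ = 452·393.45 + 435·537.42 + 584·353.80 + 267·401.62 = 177839.4 + 233777.7 + 206619.2 + 107232.54 = 725468.84.
Divide by N: 725468.84 / 1738 = 417.4159... → 417.42.

417.42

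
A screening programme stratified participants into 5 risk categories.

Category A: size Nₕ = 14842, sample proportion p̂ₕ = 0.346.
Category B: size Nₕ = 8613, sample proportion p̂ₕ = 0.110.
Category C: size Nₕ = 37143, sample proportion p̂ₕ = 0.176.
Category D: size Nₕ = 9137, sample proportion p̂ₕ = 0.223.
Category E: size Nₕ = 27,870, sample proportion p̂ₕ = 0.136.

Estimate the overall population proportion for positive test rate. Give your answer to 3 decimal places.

N = 14842 + 8613 + 37143 + 9137 + 27870 = 97605.
Overall proportion = Σ (Nₕ/N)·p̂ₕ.
Σ Nₕp̂ₕ = 5135.332 + 947.43 + 6537.168 + 2037.551 + 3790.32 = 18447.801.
18447.801 / 97605 = 0.18900... → 0.189.

0.189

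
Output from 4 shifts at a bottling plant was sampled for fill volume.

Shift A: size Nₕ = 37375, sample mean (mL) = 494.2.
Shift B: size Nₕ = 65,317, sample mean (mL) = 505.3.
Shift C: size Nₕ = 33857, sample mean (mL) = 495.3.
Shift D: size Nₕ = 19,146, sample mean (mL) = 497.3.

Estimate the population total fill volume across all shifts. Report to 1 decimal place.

Estimate total by summing Nₕ·x̄ₕ over strata.
37375·494.2 + 65317·505.3 + 33857·495.3 + 19146·497.3 = 18470725 + 33004680.1 + 16769372.1 + 9521305.8 = 77766083.0.

77766083.0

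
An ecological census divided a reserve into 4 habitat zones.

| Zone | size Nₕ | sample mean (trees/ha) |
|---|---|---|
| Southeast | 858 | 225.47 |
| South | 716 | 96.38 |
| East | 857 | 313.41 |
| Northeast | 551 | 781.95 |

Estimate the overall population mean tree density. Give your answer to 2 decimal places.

N = 2982; weights Wₕ = Nₕ/N = (0.2877, 0.2401, 0.2874, 0.1848).
x̄_st = Σ Wₕ·x̄ₕ = 0.2877·225.47 + 0.2401·96.38 + 0.2874·313.41 + 0.1848·781.95 ≈ 322.5715...
→ 322.57.

322.57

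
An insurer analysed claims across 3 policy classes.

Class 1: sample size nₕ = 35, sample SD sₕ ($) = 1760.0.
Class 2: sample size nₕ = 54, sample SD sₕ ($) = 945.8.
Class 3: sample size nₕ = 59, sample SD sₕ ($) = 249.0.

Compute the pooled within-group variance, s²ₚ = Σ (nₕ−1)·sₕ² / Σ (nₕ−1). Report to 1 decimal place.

1078103.1

1: (35−1)·1760.0² = 34·3097600 = 105318400
2: (54−1)·945.8² = 53·894537.64 = 47410494.92
3: (59−1)·249.0² = 58·62001 = 3596058
Numerator = 156324952.92; denominator = Σ(nₕ−1) = 145.
s²ₚ = 156324952.92/145 = 1078103.124... → 1078103.1.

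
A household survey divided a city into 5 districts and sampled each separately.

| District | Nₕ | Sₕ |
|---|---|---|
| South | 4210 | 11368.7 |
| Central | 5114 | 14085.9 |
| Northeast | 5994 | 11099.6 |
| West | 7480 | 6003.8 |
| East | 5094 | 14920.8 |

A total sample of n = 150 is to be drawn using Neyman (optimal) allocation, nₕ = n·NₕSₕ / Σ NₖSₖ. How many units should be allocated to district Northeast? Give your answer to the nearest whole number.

32

South: NₕSₕ = 4210·11368.7 = 47862227
Central: NₕSₕ = 5114·14085.9 = 72035292.6
Northeast: NₕSₕ = 5994·11099.6 = 66531002.4
West: NₕSₕ = 7480·6003.8 = 44908424
East: NₕSₕ = 5094·14920.8 = 76006555.2
Σ NₕSₕ = 307343501.2.
n_Northeast = 150·66531002.4/307343501.2 = 32.471... → 32.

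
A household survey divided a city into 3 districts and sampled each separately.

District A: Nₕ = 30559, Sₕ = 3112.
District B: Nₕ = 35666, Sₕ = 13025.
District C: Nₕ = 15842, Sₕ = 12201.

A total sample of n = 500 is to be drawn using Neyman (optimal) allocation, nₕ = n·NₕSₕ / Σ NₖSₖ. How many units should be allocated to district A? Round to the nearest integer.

63

Σ NₕSₕ = 30559·3112 + 35666·13025 + 15842·12201 = 752937500.
Share for A: 95099608/752937500 = 0.12630.
n_A = 500 × 0.12630 = 63.152... → 63.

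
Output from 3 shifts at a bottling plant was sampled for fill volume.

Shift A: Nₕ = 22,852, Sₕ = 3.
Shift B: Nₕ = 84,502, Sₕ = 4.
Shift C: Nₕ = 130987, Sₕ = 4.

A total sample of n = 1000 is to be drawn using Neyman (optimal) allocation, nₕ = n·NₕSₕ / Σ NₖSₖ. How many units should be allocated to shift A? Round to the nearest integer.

Σ NₕSₕ = 22852·3 + 84502·4 + 130987·4 = 930512.
Share for A: 68556/930512 = 0.07368.
n_A = 1000 × 0.07368 = 73.676... → 74.

74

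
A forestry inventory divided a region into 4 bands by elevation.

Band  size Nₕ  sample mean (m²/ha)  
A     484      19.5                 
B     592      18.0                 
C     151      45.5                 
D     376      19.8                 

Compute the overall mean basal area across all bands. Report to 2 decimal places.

21.47

x̄_st = (Σ Nₕx̄ₕ) / (Σ Nₕ) = (484·19.5 + 592·18.0 + 151·45.5 + 376·19.8) / 1603
= 34409.3 / 1603 = 21.4656... → 21.47.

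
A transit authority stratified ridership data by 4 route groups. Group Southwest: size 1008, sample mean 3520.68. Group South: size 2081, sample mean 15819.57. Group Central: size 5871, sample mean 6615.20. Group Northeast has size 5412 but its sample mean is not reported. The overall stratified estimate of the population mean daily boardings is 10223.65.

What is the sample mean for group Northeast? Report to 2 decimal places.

N = 1008 + 2081 + 5871 + 5412 = 14372.
Overall total = μ·N = 10223.65·14372 = 146934297.8.
Subtract the known strata: 1008·3520.68 + 2081·15819.57 + 5871·6615.20 = 75307209.81.
Remaining total for group Northeast: 146934297.8 − 75307209.81 = 71627087.99.
Divide by its size: 71627087.99 / 5412 = 13234.8647... → 13234.86.

13234.86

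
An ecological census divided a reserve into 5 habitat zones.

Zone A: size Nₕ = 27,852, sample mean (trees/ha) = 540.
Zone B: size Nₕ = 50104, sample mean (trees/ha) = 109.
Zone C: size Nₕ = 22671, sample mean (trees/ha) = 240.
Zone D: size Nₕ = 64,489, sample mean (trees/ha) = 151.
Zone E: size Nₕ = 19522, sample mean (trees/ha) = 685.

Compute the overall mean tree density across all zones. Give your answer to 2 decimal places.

265.67

N = 27852 + 50104 + 22671 + 64489 + 19522 = 184638.
Overall mean = Σ (Nₕ/N)·x̄ₕ — weight by population share, not a simple average.
Σ Nₕx̄ₕ = 27852·540 + 50104·109 + 22671·240 + 64489·151 + 19522·685 = 15040080 + 5461336 + 5441040 + 9737839 + 13372570 = 49052865.
Divide by N: 49052865 / 184638 = 265.6705... → 265.67.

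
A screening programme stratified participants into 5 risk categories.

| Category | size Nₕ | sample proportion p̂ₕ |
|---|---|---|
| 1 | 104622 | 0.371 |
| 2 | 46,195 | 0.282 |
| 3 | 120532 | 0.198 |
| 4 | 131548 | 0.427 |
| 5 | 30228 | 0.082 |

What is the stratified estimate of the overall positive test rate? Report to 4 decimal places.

Wₕ = Nₕ/N with N = 433125: 0.2416, 0.1067, 0.2783, 0.3037, 0.0698.
p̂_st = 0.2416·0.371 + 0.1067·0.282 + 0.2783·0.198 + 0.3037·0.427 + 0.0698·0.082 ≈ 0.310203... → 0.3102.

0.3102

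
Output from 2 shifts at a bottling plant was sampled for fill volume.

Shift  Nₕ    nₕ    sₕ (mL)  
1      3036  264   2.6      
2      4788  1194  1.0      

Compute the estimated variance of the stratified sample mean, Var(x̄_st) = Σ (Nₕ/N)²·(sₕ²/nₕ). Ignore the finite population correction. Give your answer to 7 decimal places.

N = 7824. Term for each stratum: Wₕ²sₕ²/nₕ.
Var(x̄_st) = 0.0038555702 + 0.0003136507 = 0.0041692210 → 0.0041692.

0.0041692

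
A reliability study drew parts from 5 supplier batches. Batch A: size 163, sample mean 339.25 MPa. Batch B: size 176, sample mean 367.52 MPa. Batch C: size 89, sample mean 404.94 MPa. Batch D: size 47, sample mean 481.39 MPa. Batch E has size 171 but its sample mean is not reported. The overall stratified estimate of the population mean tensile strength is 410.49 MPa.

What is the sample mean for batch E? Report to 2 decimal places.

N = 163 + 176 + 89 + 47 + 171 = 646.
Overall total = μ·N = 410.49·646 = 265176.54.
Subtract the known strata: 163·339.25 + 176·367.52 + 89·404.94 + 47·481.39 = 178646.26.
Remaining total for batch E: 265176.54 − 178646.26 = 86530.28.
Divide by its size: 86530.28 / 171 = 506.0250... → 506.03.

506.03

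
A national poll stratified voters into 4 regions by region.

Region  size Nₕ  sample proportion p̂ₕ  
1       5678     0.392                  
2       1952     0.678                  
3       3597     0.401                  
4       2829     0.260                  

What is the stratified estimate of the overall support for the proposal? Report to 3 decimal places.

0.407

N = 5678 + 1952 + 3597 + 2829 = 14056.
Overall proportion = Σ (Nₕ/N)·p̂ₕ.
Σ Nₕp̂ₕ = 2225.776 + 1323.456 + 1442.397 + 735.54 = 5727.169.
5727.169 / 14056 = 0.40745... → 0.407.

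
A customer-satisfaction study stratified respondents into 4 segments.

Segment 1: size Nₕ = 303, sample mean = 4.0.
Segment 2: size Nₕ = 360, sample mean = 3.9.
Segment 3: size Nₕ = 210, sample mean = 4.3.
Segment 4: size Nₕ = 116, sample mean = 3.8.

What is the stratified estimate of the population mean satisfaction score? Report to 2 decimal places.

N = 989; weights Wₕ = Nₕ/N = (0.3064, 0.3640, 0.2123, 0.1173).
x̄_st = Σ Wₕ·x̄ₕ = 0.3064·4.0 + 0.3640·3.9 + 0.2123·4.3 + 0.1173·3.8 ≈ 4.0038...
→ 4.00.

4.00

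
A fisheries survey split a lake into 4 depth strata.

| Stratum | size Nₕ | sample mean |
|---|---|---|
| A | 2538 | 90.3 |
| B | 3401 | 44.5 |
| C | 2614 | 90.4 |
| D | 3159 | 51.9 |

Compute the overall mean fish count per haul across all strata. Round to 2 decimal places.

N = 11712; weights Wₕ = Nₕ/N = (0.2167, 0.2904, 0.2232, 0.2697).
x̄_st = Σ Wₕ·x̄ₕ = 0.2167·90.3 + 0.2904·44.5 + 0.2232·90.4 + 0.2697·51.9 ≈ 66.6653...
→ 66.67.

66.67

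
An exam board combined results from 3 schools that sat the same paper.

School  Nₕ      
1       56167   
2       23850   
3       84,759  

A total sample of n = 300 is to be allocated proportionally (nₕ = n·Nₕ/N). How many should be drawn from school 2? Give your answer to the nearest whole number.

N = 56167 + 23850 + 84759 = 164776.
n_2 = 300·23850/164776 = 43.423... → 43.

43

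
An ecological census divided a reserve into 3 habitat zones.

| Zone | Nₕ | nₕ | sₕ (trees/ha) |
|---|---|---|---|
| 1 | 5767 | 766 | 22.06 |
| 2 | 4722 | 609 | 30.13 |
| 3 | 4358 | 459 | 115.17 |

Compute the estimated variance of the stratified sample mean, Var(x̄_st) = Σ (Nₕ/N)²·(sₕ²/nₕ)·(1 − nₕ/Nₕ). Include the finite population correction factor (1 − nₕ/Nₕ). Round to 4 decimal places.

2.4420

N = 14847. Term for each stratum: Wₕ²sₕ²/nₕ·(1−nₕ/Nₕ).
Var(x̄_st) = 0.0831212 + 0.1313373 + 2.2275584 = 2.4420169 → 2.4420.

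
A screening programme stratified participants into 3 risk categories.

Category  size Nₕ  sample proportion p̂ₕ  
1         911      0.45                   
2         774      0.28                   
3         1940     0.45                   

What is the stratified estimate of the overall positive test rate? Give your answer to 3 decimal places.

0.414

N = 911 + 774 + 1940 = 3625.
Overall proportion = Σ (Nₕ/N)·p̂ₕ.
Σ Nₕp̂ₕ = 409.95 + 216.72 + 873 = 1499.67.
1499.67 / 3625 = 0.41370... → 0.414.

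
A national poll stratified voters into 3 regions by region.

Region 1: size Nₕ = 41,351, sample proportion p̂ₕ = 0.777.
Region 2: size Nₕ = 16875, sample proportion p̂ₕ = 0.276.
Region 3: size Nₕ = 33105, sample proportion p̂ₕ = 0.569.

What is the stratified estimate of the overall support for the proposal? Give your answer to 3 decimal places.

Wₕ = Nₕ/N with N = 91331: 0.4528, 0.1848, 0.3625.
p̂_st = 0.4528·0.777 + 0.1848·0.276 + 0.3625·0.569 ≈ 0.60904... → 0.609.

0.609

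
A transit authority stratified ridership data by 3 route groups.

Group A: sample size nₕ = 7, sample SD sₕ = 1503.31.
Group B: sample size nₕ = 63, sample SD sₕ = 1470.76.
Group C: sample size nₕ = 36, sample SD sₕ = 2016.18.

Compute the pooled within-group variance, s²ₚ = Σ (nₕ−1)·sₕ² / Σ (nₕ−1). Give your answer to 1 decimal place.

2815032.8

A: (7−1)·1503.31² = 6·2259940.9561 = 13559645.7366
B: (63−1)·1470.76² = 62·2163134.9776 = 134114368.6112
C: (36−1)·2016.18² = 35·4064981.7924 = 142274362.734
Numerator = 289948377.0818; denominator = Σ(nₕ−1) = 103.
s²ₚ = 289948377.0818/103 = 2815032.787... → 2815032.8.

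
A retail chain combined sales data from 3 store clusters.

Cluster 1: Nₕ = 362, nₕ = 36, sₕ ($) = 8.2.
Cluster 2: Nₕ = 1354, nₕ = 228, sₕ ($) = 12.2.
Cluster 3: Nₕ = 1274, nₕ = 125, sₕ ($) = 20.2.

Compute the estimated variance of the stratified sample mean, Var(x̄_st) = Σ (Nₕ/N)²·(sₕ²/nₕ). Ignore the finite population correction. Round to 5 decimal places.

0.75388

N = 2990. Term for each stratum: Wₕ²sₕ²/nₕ.
Var(x̄_st) = 0.02737789 + 0.13386892 + 0.59263760 = 0.75388442 → 0.75388.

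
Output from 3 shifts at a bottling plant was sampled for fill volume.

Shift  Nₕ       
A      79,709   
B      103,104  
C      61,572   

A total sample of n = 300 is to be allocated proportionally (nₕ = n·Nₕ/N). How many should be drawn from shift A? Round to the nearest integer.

N = 79709 + 103104 + 61572 = 244385.
n_A = 300·79709/244385 = 97.848... → 98.

98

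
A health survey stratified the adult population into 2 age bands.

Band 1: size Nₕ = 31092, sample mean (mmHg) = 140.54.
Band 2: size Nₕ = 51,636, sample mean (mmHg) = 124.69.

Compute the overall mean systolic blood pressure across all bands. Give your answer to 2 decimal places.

130.65

x̄_st = (Σ Nₕx̄ₕ) / (Σ Nₕ) = (31092·140.54 + 51636·124.69) / 82728
= 10808162.52 / 82728 = 130.6470... → 130.65.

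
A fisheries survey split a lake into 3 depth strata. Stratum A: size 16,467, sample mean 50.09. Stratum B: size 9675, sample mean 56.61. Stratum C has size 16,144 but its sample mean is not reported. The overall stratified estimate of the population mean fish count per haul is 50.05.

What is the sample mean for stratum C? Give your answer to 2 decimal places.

46.08

N = 16467 + 9675 + 16144 = 42286.
Overall total = μ·N = 50.05·42286 = 2116414.3.
Subtract the known strata: 16467·50.09 + 9675·56.61 = 1372533.78.
Remaining total for stratum C: 2116414.3 − 1372533.78 = 743880.52.
Divide by its size: 743880.52 / 16144 = 46.0778... → 46.08.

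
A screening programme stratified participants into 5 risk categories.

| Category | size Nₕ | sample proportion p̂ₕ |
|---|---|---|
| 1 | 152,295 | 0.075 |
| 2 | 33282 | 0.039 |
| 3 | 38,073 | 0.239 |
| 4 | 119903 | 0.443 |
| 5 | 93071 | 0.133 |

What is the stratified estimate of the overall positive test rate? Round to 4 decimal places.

N = 152295 + 33282 + 38073 + 119903 + 93071 = 436624.
Overall proportion = Σ (Nₕ/N)·p̂ₕ.
Σ Nₕp̂ₕ = 11422.125 + 1297.998 + 9099.447 + 53117.029 + 12378.443 = 87315.042.
87315.042 / 436624 = 0.199978... → 0.2000.

0.2000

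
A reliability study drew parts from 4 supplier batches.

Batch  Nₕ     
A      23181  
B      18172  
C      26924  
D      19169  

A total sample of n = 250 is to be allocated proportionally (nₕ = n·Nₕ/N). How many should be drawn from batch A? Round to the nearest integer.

66

N = 23181 + 18172 + 26924 + 19169 = 87446.
n_A = 250·23181/87446 = 66.272... → 66.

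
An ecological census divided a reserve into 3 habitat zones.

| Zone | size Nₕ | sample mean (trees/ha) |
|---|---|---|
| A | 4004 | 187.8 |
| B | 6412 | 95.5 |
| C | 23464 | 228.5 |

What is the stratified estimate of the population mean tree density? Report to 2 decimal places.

198.52

N = 33880; weights Wₕ = Nₕ/N = (0.1182, 0.1893, 0.6926).
x̄_st = Σ Wₕ·x̄ₕ = 0.1182·187.8 + 0.1893·95.5 + 0.6926·228.5 ≈ 198.5189...
→ 198.52.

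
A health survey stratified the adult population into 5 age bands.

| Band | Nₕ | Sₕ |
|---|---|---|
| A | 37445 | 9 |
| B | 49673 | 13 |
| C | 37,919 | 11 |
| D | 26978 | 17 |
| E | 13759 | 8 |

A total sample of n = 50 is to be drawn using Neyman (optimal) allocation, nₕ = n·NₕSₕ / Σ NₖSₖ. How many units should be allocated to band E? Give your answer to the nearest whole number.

A: NₕSₕ = 37445·9 = 337005
B: NₕSₕ = 49673·13 = 645749
C: NₕSₕ = 37919·11 = 417109
D: NₕSₕ = 26978·17 = 458626
E: NₕSₕ = 13759·8 = 110072
Σ NₕSₕ = 1968561.
n_E = 50·110072/1968561 = 2.796... → 3.

3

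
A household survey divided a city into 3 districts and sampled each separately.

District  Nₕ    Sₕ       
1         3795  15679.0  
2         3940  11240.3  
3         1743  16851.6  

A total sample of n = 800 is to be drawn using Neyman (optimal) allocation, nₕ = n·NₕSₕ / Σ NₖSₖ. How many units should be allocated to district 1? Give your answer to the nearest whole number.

Σ NₕSₕ = 3795·15679.0 + 3940·11240.3 + 1743·16851.6 = 133160925.8.
Share for 1: 59501805/133160925.8 = 0.44684.
n_1 = 800 × 0.44684 = 357.473... → 357.

357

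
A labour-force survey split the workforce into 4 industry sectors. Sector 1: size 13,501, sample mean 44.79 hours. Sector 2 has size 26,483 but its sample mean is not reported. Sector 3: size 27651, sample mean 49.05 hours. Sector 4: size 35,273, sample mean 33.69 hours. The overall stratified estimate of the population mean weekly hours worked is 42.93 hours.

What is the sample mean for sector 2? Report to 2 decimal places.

N = 13501 + 26483 + 27651 + 35273 = 102908.
Overall total = μ·N = 42.93·102908 = 4417840.44.
Subtract the known strata: 13501·44.79 + 27651·49.05 + 35273·33.69 = 3149338.71.
Remaining total for sector 2: 4417840.44 − 3149338.71 = 1268501.73.
Divide by its size: 1268501.73 / 26483 = 47.8987... → 47.90.

47.90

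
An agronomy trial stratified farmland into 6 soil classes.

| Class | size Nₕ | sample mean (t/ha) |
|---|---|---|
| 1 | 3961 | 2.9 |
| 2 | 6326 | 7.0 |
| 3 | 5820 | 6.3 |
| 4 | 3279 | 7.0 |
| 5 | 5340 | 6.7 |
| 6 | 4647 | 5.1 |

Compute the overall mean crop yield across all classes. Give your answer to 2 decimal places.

5.95

x̄_st = (Σ Nₕx̄ₕ) / (Σ Nₕ) = (3961·2.9 + 6326·7.0 + 5820·6.3 + 3279·7.0 + 5340·6.7 + 4647·5.1) / 29373
= 174865.6 / 29373 = 5.9533... → 5.95.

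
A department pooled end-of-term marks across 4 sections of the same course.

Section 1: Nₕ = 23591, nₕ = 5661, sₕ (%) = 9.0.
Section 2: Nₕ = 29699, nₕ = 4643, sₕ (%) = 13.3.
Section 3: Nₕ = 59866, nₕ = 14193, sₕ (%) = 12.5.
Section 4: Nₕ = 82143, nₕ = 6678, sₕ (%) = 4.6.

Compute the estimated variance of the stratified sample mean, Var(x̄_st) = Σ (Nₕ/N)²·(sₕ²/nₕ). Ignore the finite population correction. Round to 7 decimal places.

N = 195299. Term for each stratum: Wₕ²sₕ²/nₕ.
Var(x̄_st) = 0.0002087779 + 0.0008810250 + 0.0010344423 + 0.0005605448 = 0.0026847900 → 0.0026848.

0.0026848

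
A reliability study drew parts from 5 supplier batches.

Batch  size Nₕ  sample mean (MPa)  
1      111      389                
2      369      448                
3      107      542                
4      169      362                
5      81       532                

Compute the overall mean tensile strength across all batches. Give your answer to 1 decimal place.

443.0

N = 111 + 369 + 107 + 169 + 81 = 837.
Weight each subgroup mean by Nₕ/N and sum.
Σ Nₕx̄ₕ = 111·389 + 369·448 + 107·542 + 169·362 + 81·532 = 43179 + 165312 + 57994 + 61178 + 43092 = 370755.
Divide by N: 370755 / 837 = 442.957... → 443.0.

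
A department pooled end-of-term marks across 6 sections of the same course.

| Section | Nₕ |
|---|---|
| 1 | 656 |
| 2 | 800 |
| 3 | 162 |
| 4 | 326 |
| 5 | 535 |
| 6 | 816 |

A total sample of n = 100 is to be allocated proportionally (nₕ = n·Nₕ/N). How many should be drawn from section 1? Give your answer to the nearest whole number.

Share of section 1 = 656/3295 = 0.19909.
Allocate 100 × 0.19909 = 19.909... → 20.

20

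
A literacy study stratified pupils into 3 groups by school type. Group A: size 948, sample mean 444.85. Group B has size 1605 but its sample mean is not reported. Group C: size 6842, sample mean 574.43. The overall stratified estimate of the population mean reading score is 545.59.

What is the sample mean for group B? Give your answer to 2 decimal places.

482.15

N = 948 + 1605 + 6842 = 9395.
Overall total = μ·N = 545.59·9395 = 5125818.05.
Subtract the known strata: 948·444.85 + 6842·574.43 = 4351967.86.
Remaining total for group B: 5125818.05 − 4351967.86 = 773850.19.
Divide by its size: 773850.19 / 1605 = 482.1497... → 482.15.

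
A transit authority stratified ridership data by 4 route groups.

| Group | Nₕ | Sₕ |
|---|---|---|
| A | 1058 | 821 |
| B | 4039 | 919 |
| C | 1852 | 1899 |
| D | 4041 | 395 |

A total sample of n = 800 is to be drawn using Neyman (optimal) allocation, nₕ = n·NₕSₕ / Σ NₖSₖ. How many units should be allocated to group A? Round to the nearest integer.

A: NₕSₕ = 1058·821 = 868618
B: NₕSₕ = 4039·919 = 3711841
C: NₕSₕ = 1852·1899 = 3516948
D: NₕSₕ = 4041·395 = 1596195
Σ NₕSₕ = 9693602.
n_A = 800·868618/9693602 = 71.686... → 72.

72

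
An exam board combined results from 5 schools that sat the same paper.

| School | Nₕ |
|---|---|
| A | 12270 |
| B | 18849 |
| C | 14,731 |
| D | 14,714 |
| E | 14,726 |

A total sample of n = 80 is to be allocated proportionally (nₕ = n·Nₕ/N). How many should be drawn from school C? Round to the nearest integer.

16

N = 12270 + 18849 + 14731 + 14714 + 14726 = 75290.
n_C = 80·14731/75290 = 15.653... → 16.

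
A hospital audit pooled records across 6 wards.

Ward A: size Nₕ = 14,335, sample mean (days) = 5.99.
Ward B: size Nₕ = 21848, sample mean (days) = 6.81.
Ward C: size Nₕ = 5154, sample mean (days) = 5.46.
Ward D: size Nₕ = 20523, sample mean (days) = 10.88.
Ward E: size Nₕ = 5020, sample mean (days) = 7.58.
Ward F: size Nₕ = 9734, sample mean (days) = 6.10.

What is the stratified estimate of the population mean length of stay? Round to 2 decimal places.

x̄_st = (Σ Nₕx̄ₕ) / (Σ Nₕ) = (14335·5.99 + 21848·6.81 + 5154·5.46 + 20523·10.88 + 5020·7.58 + 9734·6.10) / 76614
= 583511.61 / 76614 = 7.6163... → 7.62.

7.62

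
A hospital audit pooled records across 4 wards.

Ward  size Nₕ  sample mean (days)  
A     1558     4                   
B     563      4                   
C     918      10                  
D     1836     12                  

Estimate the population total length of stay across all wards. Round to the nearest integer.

39696

A: 1558·4 = 6232
B: 563·4 = 2252
C: 918·10 = 9180
D: 1836·12 = 22032
τ̂ = Σ Nₕx̄ₕ = 39696.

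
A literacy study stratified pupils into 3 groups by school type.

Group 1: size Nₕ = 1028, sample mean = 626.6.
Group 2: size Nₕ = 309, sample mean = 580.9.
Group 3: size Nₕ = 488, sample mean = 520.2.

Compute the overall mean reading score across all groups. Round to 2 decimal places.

N = 1825; weights Wₕ = Nₕ/N = (0.5633, 0.1693, 0.2674).
x̄_st = Σ Wₕ·x̄ₕ = 0.5633·626.6 + 0.1693·580.9 + 0.2674·520.2 ≈ 590.4112...
→ 590.41.

590.41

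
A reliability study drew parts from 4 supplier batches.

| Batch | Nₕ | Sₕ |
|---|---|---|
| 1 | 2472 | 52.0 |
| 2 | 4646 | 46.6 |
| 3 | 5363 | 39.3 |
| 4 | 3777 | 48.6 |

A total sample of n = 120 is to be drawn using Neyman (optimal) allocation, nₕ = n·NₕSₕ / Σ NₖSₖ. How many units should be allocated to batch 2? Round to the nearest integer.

35

1: NₕSₕ = 2472·52.0 = 128544
2: NₕSₕ = 4646·46.6 = 216503.6
3: NₕSₕ = 5363·39.3 = 210765.9
4: NₕSₕ = 3777·48.6 = 183562.2
Σ NₕSₕ = 739375.7.
n_2 = 120·216503.6/739375.7 = 35.138... → 35.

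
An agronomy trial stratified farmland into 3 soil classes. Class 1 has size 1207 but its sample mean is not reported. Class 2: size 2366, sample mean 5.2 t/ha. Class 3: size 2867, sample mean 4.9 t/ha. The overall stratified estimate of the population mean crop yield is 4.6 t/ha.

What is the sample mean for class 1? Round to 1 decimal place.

2.7

Σ Nₕx̄ₕ = N·μ, so 1207·x̄_1 = 6440·4.6 − (2366·5.2 + 2867·4.9).
= 29624 − 26351.5 = 3272.5.
x̄_1 = 3272.5 / 1207 = 2.711... → 2.7.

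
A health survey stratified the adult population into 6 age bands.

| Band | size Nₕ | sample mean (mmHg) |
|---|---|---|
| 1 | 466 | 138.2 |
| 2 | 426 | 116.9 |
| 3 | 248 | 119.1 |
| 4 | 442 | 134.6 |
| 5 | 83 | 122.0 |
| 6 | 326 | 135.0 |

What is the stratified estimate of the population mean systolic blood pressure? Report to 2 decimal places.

129.26

N = 1991; weights Wₕ = Nₕ/N = (0.2341, 0.2140, 0.1246, 0.2220, 0.0417, 0.1637).
x̄_st = Σ Wₕ·x̄ₕ = 0.2341·138.2 + 0.2140·116.9 + 0.1246·119.1 + 0.2220·134.6 + 0.0417·122.0 + 0.1637·135.0 ≈ 129.2650...
→ 129.26.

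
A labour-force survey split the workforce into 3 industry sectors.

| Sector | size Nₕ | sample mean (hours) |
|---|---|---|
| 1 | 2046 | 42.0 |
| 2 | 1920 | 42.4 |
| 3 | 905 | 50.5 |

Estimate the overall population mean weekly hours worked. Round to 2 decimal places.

43.74

x̄_st = (Σ Nₕx̄ₕ) / (Σ Nₕ) = (2046·42.0 + 1920·42.4 + 905·50.5) / 4871
= 213042.5 / 4871 = 43.7369... → 43.74.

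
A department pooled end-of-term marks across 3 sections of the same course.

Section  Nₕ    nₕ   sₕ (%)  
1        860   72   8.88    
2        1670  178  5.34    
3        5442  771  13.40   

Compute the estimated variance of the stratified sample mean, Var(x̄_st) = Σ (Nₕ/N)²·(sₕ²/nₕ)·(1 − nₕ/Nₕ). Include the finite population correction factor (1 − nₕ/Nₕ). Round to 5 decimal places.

N = 7972. Term for each stratum: Wₕ²sₕ²/nₕ·(1−nₕ/Nₕ).
Var(x̄_st) = 0.01167840 + 0.00628077 + 0.09315133 = 0.11111051 → 0.11111.

0.11111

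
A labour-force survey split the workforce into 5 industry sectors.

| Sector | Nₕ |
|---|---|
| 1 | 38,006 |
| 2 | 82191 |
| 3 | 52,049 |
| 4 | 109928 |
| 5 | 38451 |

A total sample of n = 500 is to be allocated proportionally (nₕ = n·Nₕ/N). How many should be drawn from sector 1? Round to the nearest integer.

N = 38006 + 82191 + 52049 + 109928 + 38451 = 320625.
n_1 = 500·38006/320625 = 59.269... → 59.

59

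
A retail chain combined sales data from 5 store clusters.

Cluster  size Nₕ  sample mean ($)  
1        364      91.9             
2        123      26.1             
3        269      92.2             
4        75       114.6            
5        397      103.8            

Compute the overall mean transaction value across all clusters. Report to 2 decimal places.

x̄_st = (Σ Nₕx̄ₕ) / (Σ Nₕ) = (364·91.9 + 123·26.1 + 269·92.2 + 75·114.6 + 397·103.8) / 1228
= 111267.3 / 1228 = 90.6086... → 90.61.

90.61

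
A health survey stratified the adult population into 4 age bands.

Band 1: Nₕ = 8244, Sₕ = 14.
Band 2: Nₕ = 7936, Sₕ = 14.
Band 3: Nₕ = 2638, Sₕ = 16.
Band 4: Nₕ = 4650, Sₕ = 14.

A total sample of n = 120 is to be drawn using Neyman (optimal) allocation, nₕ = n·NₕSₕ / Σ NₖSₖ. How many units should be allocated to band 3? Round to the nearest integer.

Σ NₕSₕ = 8244·14 + 7936·14 + 2638·16 + 4650·14 = 333828.
Share for 3: 42208/333828 = 0.12644.
n_3 = 120 × 0.12644 = 15.172... → 15.

15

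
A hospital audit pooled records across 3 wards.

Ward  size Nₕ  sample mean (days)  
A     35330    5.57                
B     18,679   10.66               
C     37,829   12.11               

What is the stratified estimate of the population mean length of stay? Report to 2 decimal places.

9.30

N = 91838; weights Wₕ = Nₕ/N = (0.3847, 0.2034, 0.4119).
x̄_st = Σ Wₕ·x̄ₕ = 0.3847·5.57 + 0.2034·10.66 + 0.4119·12.11 ≈ 9.2992...
→ 9.30.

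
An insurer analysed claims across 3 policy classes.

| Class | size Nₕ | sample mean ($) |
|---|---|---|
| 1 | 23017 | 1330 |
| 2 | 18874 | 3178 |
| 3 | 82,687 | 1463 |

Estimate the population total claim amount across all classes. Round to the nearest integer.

1: 23017·1330 = 30612610
2: 18874·3178 = 59981572
3: 82687·1463 = 120971081
τ̂ = Σ Nₕx̄ₕ = 211565263.

211565263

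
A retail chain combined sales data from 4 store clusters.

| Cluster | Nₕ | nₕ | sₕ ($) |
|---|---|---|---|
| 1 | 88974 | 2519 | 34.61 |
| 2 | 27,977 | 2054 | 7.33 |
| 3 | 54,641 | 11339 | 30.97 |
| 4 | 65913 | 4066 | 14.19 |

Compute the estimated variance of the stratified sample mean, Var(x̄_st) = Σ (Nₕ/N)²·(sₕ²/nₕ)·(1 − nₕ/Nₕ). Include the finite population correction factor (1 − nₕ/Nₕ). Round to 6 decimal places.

0.072309

N = 237505. Term for each stratum: Wₕ²sₕ²/nₕ·(1−nₕ/Nₕ).
Var(x̄_st) = 0.064845934 + 0.000336317 + 0.003548042 + 0.003578835 = 0.072309127 → 0.072309.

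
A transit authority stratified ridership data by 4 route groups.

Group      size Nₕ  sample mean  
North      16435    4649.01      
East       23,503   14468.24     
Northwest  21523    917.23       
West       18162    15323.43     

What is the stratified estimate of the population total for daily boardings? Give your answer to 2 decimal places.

North: 16435·4649.01 = 76406479.35
East: 23503·14468.24 = 340047044.72
Northwest: 21523·917.23 = 19741541.29
West: 18162·15323.43 = 278304135.66
τ̂ = Σ Nₕx̄ₕ = 714499201.02.

714499201.02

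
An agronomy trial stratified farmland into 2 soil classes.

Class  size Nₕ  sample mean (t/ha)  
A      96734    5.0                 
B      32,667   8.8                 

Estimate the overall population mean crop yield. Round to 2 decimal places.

x̄_st = (Σ Nₕx̄ₕ) / (Σ Nₕ) = (96734·5.0 + 32667·8.8) / 129401
= 771139.6 / 129401 = 5.9593... → 5.96.

5.96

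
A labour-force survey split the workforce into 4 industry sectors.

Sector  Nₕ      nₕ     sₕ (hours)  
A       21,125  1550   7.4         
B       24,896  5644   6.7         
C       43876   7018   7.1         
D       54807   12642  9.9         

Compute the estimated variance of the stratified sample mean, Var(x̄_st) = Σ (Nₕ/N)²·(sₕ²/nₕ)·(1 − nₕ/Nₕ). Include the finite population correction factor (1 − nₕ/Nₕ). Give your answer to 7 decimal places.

0.0022901

N = 144704; Wₕ = Nₕ/N.
sector A: (21125/144704)²·7.4²/1550·(1 − 1550/21125) = 0.0006977007
sector B: (24896/144704)²·6.7²/5644·(1 − 5644/24896) = 0.0001820568
sector C: (43876/144704)²·7.1²/7018·(1 − 7018/43876) = 0.0005547548
sector D: (54807/144704)²·9.9²/12642·(1 − 12642/54807) = 0.0008556215
Sum = 0.0022901338 → 0.0022901.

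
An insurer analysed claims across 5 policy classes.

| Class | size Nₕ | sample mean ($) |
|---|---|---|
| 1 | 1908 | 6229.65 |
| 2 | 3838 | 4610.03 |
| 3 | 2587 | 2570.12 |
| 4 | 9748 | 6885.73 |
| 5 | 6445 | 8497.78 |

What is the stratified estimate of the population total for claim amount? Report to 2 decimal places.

158118655.92

Estimate total by summing Nₕ·x̄ₕ over strata.
1908·6229.65 + 3838·4610.03 + 2587·2570.12 + 9748·6885.73 + 6445·8497.78 = 11886172.2 + 17693295.14 + 6648900.44 + 67122096.04 + 54768192.1 = 158118655.92.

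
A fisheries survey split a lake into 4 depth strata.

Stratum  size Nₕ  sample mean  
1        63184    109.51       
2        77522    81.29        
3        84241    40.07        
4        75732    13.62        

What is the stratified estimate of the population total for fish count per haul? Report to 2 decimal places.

17628049.93

1: 63184·109.51 = 6919279.84
2: 77522·81.29 = 6301763.38
3: 84241·40.07 = 3375536.87
4: 75732·13.62 = 1031469.84
τ̂ = Σ Nₕx̄ₕ = 17628049.93.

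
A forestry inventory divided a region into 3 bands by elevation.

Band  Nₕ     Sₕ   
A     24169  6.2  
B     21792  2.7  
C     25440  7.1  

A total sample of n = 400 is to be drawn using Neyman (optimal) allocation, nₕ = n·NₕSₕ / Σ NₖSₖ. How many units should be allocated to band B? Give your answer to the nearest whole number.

60

A: NₕSₕ = 24169·6.2 = 149847.8
B: NₕSₕ = 21792·2.7 = 58838.4
C: NₕSₕ = 25440·7.1 = 180624
Σ NₕSₕ = 389310.2.
n_B = 400·58838.4/389310.2 = 60.454... → 60.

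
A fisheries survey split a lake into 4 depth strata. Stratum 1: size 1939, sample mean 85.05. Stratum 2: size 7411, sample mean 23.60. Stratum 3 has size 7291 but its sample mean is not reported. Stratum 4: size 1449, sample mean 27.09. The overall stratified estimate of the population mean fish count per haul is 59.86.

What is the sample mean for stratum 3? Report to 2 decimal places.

96.53

Σ Nₕx̄ₕ = N·μ, so 7291·x̄_3 = 18090·59.86 − (1939·85.05 + 7411·23.60 + 1449·27.09).
= 1082867.4 − 379064.96 = 703802.44.
x̄_3 = 703802.44 / 7291 = 96.5303... → 96.53.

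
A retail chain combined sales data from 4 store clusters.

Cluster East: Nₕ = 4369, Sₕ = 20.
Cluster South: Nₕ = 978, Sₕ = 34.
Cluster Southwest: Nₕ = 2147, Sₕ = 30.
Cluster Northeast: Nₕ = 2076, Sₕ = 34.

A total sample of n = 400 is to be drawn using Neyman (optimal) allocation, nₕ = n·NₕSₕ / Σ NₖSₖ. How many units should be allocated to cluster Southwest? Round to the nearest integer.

Σ NₕSₕ = 4369·20 + 978·34 + 2147·30 + 2076·34 = 255626.
Share for Southwest: 64410/255626 = 0.25197.
n_Southwest = 400 × 0.25197 = 100.788... → 101.

101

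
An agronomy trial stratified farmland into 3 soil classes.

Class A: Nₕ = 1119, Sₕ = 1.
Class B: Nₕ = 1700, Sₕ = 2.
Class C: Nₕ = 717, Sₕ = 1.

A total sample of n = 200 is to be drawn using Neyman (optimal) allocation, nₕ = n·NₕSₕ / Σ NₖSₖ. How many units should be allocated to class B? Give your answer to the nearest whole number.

A: NₕSₕ = 1119·1 = 1119
B: NₕSₕ = 1700·2 = 3400
C: NₕSₕ = 717·1 = 717
Σ NₕSₕ = 5236.
n_B = 200·3400/5236 = 129.870... → 130.

130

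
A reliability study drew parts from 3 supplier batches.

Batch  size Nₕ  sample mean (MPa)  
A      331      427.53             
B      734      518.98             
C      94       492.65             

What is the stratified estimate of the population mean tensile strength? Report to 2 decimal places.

490.73

N = 1159; weights Wₕ = Nₕ/N = (0.2856, 0.6333, 0.0811).
x̄_st = Σ Wₕ·x̄ₕ = 0.2856·427.53 + 0.6333·518.98 + 0.0811·492.65 ≈ 490.7272...
→ 490.73.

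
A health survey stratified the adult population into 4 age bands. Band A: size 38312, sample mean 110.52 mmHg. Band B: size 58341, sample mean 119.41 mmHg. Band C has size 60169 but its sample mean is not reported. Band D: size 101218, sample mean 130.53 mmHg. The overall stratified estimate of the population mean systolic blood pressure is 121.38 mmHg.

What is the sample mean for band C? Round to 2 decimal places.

114.81

N = 38312 + 58341 + 60169 + 101218 = 258040.
Overall total = μ·N = 121.38·258040 = 31320895.2.
Subtract the known strata: 38312·110.52 + 58341·119.41 + 101218·130.53 = 24412726.59.
Remaining total for band C: 31320895.2 − 24412726.59 = 6908168.61.
Divide by its size: 6908168.61 / 60169 = 114.8128... → 114.81.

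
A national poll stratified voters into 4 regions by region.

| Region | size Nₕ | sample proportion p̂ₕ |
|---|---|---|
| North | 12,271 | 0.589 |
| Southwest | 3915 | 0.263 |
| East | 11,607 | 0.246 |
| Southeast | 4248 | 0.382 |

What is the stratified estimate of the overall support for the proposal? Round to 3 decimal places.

0.397

N = 12271 + 3915 + 11607 + 4248 = 32041.
Overall proportion = Σ (Nₕ/N)·p̂ₕ.
Σ Nₕp̂ₕ = 7227.619 + 1029.645 + 2855.322 + 1622.736 = 12735.322.
12735.322 / 32041 = 0.39747... → 0.397.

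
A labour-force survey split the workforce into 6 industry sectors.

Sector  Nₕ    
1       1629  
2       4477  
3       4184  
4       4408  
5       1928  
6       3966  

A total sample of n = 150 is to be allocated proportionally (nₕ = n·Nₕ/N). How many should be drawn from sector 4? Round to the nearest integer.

Share of sector 4 = 4408/20592 = 0.21406.
Allocate 150 × 0.21406 = 32.110... → 32.

32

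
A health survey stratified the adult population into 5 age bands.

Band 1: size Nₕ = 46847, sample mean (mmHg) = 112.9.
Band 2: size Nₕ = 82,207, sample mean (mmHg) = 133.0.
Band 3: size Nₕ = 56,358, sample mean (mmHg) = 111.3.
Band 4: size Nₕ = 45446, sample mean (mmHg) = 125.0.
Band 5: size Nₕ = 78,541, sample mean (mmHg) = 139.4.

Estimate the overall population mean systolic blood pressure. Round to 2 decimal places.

x̄_st = (Σ Nₕx̄ₕ) / (Σ Nₕ) = (46847·112.9 + 82207·133.0 + 56358·111.3 + 45446·125.0 + 78541·139.4) / 309399
= 39124568.1 / 309399 = 126.4534... → 126.45.

126.45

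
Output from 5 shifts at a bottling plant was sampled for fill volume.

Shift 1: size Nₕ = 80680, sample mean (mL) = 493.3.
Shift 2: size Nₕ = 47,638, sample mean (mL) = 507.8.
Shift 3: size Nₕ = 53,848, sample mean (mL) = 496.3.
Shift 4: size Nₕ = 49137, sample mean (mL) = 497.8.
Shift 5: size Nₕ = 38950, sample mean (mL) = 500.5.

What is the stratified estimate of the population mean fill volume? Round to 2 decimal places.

498.31

N = 80680 + 47638 + 53848 + 49137 + 38950 = 270253.
Overall mean = Σ (Nₕ/N)·x̄ₕ — weight by population share, not a simple average.
Σ Nₕx̄ₕ = 80680·493.3 + 47638·507.8 + 53848·496.3 + 49137·497.8 + 38950·500.5 = 39799444 + 24190576.4 + 26724762.4 + 24460398.6 + 19494475 = 134669656.4.
Divide by N: 134669656.4 / 270253 = 498.3096... → 498.31.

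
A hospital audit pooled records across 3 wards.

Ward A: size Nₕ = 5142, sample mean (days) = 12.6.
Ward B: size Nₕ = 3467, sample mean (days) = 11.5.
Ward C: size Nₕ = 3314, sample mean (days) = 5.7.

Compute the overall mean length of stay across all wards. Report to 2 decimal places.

10.36

x̄_st = (Σ Nₕx̄ₕ) / (Σ Nₕ) = (5142·12.6 + 3467·11.5 + 3314·5.7) / 11923
= 123549.5 / 11923 = 10.3623... → 10.36.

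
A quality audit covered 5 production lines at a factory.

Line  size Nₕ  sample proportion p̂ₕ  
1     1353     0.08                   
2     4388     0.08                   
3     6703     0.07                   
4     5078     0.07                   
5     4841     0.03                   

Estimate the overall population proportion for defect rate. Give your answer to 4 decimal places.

0.0639

N = 1353 + 4388 + 6703 + 5078 + 4841 = 22363.
Overall proportion = Σ (Nₕ/N)·p̂ₕ.
Σ Nₕp̂ₕ = 108.24 + 351.04 + 469.21 + 355.46 + 145.23 = 1429.18.
1429.18 / 22363 = 0.063908... → 0.0639.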